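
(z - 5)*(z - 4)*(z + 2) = z^3 - 7*z^2 + 2*z + 40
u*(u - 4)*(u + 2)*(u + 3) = u^4 + u^3 - 14*u^2 - 24*u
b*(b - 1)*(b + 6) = b^3 + 5*b^2 - 6*b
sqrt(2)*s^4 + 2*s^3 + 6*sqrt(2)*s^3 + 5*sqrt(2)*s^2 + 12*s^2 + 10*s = s*(s + 5)*(s + sqrt(2))*(sqrt(2)*s + sqrt(2))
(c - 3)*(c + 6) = c^2 + 3*c - 18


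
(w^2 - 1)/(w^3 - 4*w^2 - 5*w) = (w - 1)/(w*(w - 5))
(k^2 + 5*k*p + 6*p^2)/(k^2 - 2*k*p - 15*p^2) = (-k - 2*p)/(-k + 5*p)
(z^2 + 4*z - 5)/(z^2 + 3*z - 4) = (z + 5)/(z + 4)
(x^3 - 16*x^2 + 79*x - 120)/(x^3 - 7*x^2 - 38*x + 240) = (x - 3)/(x + 6)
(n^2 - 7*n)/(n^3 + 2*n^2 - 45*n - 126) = n/(n^2 + 9*n + 18)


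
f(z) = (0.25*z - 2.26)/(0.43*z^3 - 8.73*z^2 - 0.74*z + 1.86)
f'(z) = (0.25*z - 2.26)*(-1.29*z^2 + 17.46*z + 0.74)/(0.43*z^3 - 8.73*z^2 - 0.74*z + 1.86)^2 + 0.25/(0.43*z^3 - 8.73*z^2 - 0.74*z + 1.86) = (-0.215*z^3 + 5.0979*z^2 - 39.4596*z - 1.2074)/(0.1849*z^6 - 7.5078*z^5 + 75.5765*z^4 + 14.52*z^3 - 31.928*z^2 - 2.7528*z + 3.4596)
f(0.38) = -6.33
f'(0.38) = -132.50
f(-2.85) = 0.04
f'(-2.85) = 0.03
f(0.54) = 2.09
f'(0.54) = -20.34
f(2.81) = 0.03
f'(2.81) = -0.02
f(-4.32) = 0.02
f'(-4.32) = 0.01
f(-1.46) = 0.15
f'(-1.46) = 0.23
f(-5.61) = 0.01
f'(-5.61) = 0.00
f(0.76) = 0.58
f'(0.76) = -2.24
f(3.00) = 0.02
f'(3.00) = -0.02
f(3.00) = 0.02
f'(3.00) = -0.02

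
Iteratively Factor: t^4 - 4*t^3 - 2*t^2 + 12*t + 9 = (t - 3)*(t^3 - t^2 - 5*t - 3) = (t - 3)*(t + 1)*(t^2 - 2*t - 3) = (t - 3)^2*(t + 1)*(t + 1)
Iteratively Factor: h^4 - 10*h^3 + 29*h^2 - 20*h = (h - 5)*(h^3 - 5*h^2 + 4*h) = (h - 5)*(h - 4)*(h^2 - h) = (h - 5)*(h - 4)*(h - 1)*(h)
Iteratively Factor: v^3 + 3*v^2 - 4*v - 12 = (v - 2)*(v^2 + 5*v + 6) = (v - 2)*(v + 2)*(v + 3)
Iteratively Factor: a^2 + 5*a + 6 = (a + 3)*(a + 2)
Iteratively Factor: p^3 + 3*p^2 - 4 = (p + 2)*(p^2 + p - 2) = (p + 2)^2*(p - 1)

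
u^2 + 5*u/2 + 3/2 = (u + 1)*(u + 3/2)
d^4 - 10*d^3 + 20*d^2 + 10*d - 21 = (d - 7)*(d - 3)*(d - 1)*(d + 1)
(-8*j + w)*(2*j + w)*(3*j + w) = -48*j^3 - 34*j^2*w - 3*j*w^2 + w^3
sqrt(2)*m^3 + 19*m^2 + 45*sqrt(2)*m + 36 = (m + 3*sqrt(2))*(m + 6*sqrt(2))*(sqrt(2)*m + 1)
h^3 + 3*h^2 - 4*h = h*(h - 1)*(h + 4)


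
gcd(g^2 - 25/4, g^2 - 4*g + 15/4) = g - 5/2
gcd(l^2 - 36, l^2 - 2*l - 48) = l + 6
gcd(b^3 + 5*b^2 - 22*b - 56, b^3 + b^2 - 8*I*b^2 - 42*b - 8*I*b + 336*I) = b + 7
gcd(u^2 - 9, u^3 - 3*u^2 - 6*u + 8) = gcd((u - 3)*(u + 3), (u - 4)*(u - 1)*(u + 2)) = 1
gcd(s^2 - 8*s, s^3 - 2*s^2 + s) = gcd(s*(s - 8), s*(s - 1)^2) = s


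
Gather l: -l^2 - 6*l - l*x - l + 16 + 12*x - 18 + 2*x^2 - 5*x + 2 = -l^2 + l*(-x - 7) + 2*x^2 + 7*x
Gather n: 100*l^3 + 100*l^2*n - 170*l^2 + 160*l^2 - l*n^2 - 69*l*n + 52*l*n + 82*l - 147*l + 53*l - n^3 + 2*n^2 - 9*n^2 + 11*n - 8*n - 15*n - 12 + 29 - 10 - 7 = 100*l^3 - 10*l^2 - 12*l - n^3 + n^2*(-l - 7) + n*(100*l^2 - 17*l - 12)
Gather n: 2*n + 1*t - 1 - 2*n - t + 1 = 0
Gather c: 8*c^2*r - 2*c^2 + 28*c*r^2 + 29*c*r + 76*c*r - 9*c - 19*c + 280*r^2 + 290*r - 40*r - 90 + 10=c^2*(8*r - 2) + c*(28*r^2 + 105*r - 28) + 280*r^2 + 250*r - 80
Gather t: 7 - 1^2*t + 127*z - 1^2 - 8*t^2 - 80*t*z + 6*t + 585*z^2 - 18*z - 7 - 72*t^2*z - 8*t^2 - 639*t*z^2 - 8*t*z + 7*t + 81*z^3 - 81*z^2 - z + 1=t^2*(-72*z - 16) + t*(-639*z^2 - 88*z + 12) + 81*z^3 + 504*z^2 + 108*z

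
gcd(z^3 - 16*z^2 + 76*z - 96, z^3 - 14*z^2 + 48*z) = z^2 - 14*z + 48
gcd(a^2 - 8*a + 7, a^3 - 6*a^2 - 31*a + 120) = 1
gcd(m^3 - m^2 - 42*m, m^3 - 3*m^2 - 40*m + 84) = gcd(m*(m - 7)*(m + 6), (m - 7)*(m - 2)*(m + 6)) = m^2 - m - 42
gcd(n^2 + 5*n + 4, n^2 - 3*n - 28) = n + 4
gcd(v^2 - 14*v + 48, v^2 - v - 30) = v - 6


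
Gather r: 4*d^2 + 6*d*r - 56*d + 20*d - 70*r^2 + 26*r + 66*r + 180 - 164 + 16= 4*d^2 - 36*d - 70*r^2 + r*(6*d + 92) + 32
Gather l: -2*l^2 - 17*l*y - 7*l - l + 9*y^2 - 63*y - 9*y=-2*l^2 + l*(-17*y - 8) + 9*y^2 - 72*y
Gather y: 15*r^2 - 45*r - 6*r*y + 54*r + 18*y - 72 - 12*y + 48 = 15*r^2 + 9*r + y*(6 - 6*r) - 24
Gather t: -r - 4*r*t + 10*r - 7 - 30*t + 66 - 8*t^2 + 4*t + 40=9*r - 8*t^2 + t*(-4*r - 26) + 99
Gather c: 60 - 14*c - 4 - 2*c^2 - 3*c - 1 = -2*c^2 - 17*c + 55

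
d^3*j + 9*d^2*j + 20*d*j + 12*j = (d + 2)*(d + 6)*(d*j + j)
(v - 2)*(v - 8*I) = v^2 - 2*v - 8*I*v + 16*I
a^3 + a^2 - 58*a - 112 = (a - 8)*(a + 2)*(a + 7)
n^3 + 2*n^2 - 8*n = n*(n - 2)*(n + 4)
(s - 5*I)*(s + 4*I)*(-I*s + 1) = -I*s^3 - 21*I*s + 20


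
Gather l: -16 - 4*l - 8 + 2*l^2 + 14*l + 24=2*l^2 + 10*l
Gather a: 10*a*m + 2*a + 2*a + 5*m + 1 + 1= a*(10*m + 4) + 5*m + 2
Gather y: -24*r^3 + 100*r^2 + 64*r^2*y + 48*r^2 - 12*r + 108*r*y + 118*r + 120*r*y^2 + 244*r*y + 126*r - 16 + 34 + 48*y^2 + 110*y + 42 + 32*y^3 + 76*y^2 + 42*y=-24*r^3 + 148*r^2 + 232*r + 32*y^3 + y^2*(120*r + 124) + y*(64*r^2 + 352*r + 152) + 60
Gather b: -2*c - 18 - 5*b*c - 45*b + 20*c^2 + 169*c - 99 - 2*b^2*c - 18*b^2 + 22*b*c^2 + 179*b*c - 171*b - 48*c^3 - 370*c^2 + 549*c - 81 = b^2*(-2*c - 18) + b*(22*c^2 + 174*c - 216) - 48*c^3 - 350*c^2 + 716*c - 198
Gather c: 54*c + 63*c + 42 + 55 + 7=117*c + 104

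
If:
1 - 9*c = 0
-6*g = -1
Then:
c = 1/9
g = 1/6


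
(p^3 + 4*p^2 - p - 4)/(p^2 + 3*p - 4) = p + 1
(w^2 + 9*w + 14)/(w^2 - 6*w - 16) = (w + 7)/(w - 8)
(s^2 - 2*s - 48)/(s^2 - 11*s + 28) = (s^2 - 2*s - 48)/(s^2 - 11*s + 28)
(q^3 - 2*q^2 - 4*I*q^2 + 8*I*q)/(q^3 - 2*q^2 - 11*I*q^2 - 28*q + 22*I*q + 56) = q/(q - 7*I)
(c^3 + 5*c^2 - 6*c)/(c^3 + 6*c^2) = (c - 1)/c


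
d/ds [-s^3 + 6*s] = 6 - 3*s^2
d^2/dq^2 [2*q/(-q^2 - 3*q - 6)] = 4*(-q*(2*q + 3)^2 + 3*(q + 1)*(q^2 + 3*q + 6))/(q^2 + 3*q + 6)^3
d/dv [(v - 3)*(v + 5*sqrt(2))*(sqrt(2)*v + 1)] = 3*sqrt(2)*v^2 - 6*sqrt(2)*v + 22*v - 33 + 5*sqrt(2)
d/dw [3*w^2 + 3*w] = 6*w + 3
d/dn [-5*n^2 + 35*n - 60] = 35 - 10*n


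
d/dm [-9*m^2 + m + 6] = 1 - 18*m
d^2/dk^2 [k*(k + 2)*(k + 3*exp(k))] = 3*k^2*exp(k) + 18*k*exp(k) + 6*k + 18*exp(k) + 4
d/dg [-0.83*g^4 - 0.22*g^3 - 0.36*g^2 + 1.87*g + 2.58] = -3.32*g^3 - 0.66*g^2 - 0.72*g + 1.87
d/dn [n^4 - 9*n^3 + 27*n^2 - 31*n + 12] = 4*n^3 - 27*n^2 + 54*n - 31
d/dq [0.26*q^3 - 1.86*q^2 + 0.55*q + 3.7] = 0.78*q^2 - 3.72*q + 0.55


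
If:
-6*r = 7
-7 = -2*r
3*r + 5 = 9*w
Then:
No Solution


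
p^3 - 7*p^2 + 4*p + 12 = (p - 6)*(p - 2)*(p + 1)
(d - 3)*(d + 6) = d^2 + 3*d - 18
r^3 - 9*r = r*(r - 3)*(r + 3)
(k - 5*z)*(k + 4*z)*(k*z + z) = k^3*z - k^2*z^2 + k^2*z - 20*k*z^3 - k*z^2 - 20*z^3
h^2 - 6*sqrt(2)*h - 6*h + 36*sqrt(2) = (h - 6)*(h - 6*sqrt(2))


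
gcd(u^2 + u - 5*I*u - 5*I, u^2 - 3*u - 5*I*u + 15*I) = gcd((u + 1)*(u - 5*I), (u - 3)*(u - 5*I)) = u - 5*I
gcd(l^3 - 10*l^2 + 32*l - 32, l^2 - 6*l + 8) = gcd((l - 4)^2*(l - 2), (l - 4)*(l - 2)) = l^2 - 6*l + 8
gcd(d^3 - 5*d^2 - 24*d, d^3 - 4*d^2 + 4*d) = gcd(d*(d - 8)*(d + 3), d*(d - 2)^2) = d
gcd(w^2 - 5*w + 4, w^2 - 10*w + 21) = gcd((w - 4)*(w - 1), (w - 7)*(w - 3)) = 1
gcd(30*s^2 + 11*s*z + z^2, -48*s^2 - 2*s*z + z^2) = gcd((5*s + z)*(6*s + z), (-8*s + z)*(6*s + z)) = 6*s + z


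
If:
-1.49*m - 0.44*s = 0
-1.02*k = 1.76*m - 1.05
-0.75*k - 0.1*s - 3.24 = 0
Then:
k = -3.21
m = 2.46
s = -8.32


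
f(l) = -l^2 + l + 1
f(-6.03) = -41.39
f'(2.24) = -3.48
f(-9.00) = -89.00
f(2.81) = -4.09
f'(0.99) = -0.98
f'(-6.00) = 13.00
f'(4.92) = -8.84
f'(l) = 1 - 2*l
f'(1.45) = -1.90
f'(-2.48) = 5.96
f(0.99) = 1.01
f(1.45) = 0.35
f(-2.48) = -7.63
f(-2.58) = -8.24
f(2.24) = -1.78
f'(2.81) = -4.62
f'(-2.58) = 6.16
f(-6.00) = -41.00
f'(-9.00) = 19.00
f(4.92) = -18.29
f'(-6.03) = 13.06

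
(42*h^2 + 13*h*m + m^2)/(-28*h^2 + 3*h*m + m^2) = (-6*h - m)/(4*h - m)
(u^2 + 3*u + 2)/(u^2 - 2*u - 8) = (u + 1)/(u - 4)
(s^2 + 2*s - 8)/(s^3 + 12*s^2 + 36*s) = (s^2 + 2*s - 8)/(s*(s^2 + 12*s + 36))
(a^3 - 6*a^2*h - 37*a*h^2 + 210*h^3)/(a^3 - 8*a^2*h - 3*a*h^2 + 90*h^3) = (a^2 - a*h - 42*h^2)/(a^2 - 3*a*h - 18*h^2)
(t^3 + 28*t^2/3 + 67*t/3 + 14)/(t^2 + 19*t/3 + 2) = (3*t^2 + 10*t + 7)/(3*t + 1)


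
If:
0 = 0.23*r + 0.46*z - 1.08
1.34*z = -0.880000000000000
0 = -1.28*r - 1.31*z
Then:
No Solution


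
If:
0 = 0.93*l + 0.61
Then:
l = -0.66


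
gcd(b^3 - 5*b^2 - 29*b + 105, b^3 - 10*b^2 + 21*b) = b^2 - 10*b + 21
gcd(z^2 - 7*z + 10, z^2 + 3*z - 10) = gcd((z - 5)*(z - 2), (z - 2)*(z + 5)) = z - 2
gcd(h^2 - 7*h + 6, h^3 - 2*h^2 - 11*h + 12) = h - 1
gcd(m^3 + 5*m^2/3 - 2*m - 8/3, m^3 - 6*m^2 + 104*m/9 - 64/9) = m - 4/3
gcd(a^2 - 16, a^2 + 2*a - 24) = a - 4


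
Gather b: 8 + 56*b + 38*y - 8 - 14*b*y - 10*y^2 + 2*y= b*(56 - 14*y) - 10*y^2 + 40*y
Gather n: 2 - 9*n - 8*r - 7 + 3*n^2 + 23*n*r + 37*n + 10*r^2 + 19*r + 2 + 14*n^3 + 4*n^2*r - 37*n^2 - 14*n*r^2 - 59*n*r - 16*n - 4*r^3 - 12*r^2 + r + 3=14*n^3 + n^2*(4*r - 34) + n*(-14*r^2 - 36*r + 12) - 4*r^3 - 2*r^2 + 12*r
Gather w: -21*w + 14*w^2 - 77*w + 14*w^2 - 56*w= 28*w^2 - 154*w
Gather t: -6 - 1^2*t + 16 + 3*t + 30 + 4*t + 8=6*t + 48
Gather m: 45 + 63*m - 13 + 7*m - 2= 70*m + 30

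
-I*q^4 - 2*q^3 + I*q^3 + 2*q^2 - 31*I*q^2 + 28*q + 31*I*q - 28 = (q - 7*I)*(q + I)*(q + 4*I)*(-I*q + I)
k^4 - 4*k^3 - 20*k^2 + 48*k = k*(k - 6)*(k - 2)*(k + 4)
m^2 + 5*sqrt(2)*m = m*(m + 5*sqrt(2))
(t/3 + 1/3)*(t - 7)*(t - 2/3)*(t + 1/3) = t^4/3 - 19*t^3/9 - 47*t^2/27 + 11*t/9 + 14/27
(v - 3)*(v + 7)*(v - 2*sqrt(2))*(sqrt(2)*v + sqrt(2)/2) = sqrt(2)*v^4 - 4*v^3 + 9*sqrt(2)*v^3/2 - 19*sqrt(2)*v^2 - 18*v^2 - 21*sqrt(2)*v/2 + 76*v + 42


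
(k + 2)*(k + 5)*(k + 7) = k^3 + 14*k^2 + 59*k + 70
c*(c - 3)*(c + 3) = c^3 - 9*c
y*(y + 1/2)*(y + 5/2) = y^3 + 3*y^2 + 5*y/4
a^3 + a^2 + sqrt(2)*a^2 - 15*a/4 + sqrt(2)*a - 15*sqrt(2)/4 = (a - 3/2)*(a + 5/2)*(a + sqrt(2))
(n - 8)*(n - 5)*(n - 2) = n^3 - 15*n^2 + 66*n - 80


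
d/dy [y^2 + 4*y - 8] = 2*y + 4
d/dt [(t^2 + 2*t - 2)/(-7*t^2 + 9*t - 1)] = (23*t^2 - 30*t + 16)/(49*t^4 - 126*t^3 + 95*t^2 - 18*t + 1)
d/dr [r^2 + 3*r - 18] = 2*r + 3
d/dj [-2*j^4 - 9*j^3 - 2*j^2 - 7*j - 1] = -8*j^3 - 27*j^2 - 4*j - 7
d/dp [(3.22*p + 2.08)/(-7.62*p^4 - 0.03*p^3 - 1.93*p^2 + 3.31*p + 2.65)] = (73.6092*p^4 + 63.5916*p^3 + 6.4018*p^2 + 8.0288*p + 1.6482)/(58.0644*p^8 + 0.4572*p^7 + 29.4141*p^6 - 50.3286*p^5 - 36.8597*p^4 - 12.9356*p^3 + 0.727100000000002*p^2 + 17.543*p + 7.0225)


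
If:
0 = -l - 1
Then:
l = -1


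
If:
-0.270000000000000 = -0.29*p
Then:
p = 0.93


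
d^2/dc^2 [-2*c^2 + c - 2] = -4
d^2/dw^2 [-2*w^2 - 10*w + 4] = -4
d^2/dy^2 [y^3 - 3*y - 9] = 6*y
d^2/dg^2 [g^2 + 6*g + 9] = 2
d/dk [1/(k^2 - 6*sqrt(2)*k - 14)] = 2*(-k + 3*sqrt(2))/(-k^2 + 6*sqrt(2)*k + 14)^2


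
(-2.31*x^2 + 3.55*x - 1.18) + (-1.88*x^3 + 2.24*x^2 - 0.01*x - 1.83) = -1.88*x^3 - 0.0699999999999998*x^2 + 3.54*x - 3.01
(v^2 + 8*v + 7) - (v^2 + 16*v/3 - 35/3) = 8*v/3 + 56/3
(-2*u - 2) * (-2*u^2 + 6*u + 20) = 4*u^3 - 8*u^2 - 52*u - 40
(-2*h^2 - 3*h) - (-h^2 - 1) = -h^2 - 3*h + 1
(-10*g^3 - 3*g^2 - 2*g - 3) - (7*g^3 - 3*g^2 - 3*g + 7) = -17*g^3 + g - 10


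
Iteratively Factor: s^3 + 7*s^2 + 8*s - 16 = (s - 1)*(s^2 + 8*s + 16) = (s - 1)*(s + 4)*(s + 4)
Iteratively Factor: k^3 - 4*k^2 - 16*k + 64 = (k + 4)*(k^2 - 8*k + 16) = (k - 4)*(k + 4)*(k - 4)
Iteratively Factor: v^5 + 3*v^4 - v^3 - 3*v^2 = (v + 3)*(v^4 - v^2) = (v - 1)*(v + 3)*(v^3 + v^2) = v*(v - 1)*(v + 3)*(v^2 + v) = v*(v - 1)*(v + 1)*(v + 3)*(v)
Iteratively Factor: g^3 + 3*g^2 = (g + 3)*(g^2) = g*(g + 3)*(g)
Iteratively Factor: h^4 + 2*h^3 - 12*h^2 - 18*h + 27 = (h - 1)*(h^3 + 3*h^2 - 9*h - 27) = (h - 3)*(h - 1)*(h^2 + 6*h + 9) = (h - 3)*(h - 1)*(h + 3)*(h + 3)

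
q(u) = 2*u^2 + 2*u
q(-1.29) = 0.75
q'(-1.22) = -2.88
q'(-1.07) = -2.28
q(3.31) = 28.53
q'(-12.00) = -46.00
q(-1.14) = 0.32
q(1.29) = 5.91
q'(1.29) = 7.16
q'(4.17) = 18.68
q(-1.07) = 0.15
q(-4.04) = 24.56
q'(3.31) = 15.24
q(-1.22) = 0.54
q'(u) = 4*u + 2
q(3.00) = 24.00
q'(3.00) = 14.00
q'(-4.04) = -14.16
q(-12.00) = 264.00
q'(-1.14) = -2.56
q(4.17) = 43.12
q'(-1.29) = -3.16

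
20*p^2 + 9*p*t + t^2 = (4*p + t)*(5*p + t)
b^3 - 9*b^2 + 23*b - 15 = (b - 5)*(b - 3)*(b - 1)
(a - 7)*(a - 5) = a^2 - 12*a + 35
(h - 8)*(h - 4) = h^2 - 12*h + 32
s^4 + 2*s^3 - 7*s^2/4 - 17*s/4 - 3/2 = (s - 3/2)*(s + 1/2)*(s + 1)*(s + 2)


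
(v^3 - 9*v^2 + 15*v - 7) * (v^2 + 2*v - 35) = v^5 - 7*v^4 - 38*v^3 + 338*v^2 - 539*v + 245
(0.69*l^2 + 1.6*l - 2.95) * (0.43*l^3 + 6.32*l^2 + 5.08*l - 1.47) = 0.2967*l^5 + 5.0488*l^4 + 12.3487*l^3 - 11.5303*l^2 - 17.338*l + 4.3365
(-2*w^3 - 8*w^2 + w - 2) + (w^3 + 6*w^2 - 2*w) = -w^3 - 2*w^2 - w - 2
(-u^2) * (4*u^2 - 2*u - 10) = -4*u^4 + 2*u^3 + 10*u^2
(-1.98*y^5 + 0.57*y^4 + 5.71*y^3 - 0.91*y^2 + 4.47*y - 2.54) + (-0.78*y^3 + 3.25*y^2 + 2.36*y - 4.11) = -1.98*y^5 + 0.57*y^4 + 4.93*y^3 + 2.34*y^2 + 6.83*y - 6.65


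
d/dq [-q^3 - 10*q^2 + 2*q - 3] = -3*q^2 - 20*q + 2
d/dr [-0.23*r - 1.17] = -0.230000000000000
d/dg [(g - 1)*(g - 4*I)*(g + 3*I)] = 3*g^2 - 2*g*(1 + I) + 12 + I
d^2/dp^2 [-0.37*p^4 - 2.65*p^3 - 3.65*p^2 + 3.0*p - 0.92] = -4.44*p^2 - 15.9*p - 7.3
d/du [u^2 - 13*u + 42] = 2*u - 13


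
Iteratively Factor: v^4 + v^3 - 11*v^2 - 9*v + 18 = (v - 1)*(v^3 + 2*v^2 - 9*v - 18) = (v - 1)*(v + 3)*(v^2 - v - 6) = (v - 1)*(v + 2)*(v + 3)*(v - 3)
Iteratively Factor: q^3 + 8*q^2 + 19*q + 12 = (q + 1)*(q^2 + 7*q + 12) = (q + 1)*(q + 3)*(q + 4)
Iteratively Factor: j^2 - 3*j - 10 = (j + 2)*(j - 5)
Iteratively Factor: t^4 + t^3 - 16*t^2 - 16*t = (t + 1)*(t^3 - 16*t) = (t + 1)*(t + 4)*(t^2 - 4*t) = t*(t + 1)*(t + 4)*(t - 4)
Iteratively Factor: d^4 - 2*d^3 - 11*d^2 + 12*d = (d - 1)*(d^3 - d^2 - 12*d) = d*(d - 1)*(d^2 - d - 12) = d*(d - 4)*(d - 1)*(d + 3)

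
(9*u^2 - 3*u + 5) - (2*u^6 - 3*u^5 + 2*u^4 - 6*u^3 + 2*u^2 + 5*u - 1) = -2*u^6 + 3*u^5 - 2*u^4 + 6*u^3 + 7*u^2 - 8*u + 6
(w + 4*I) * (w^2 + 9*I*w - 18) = w^3 + 13*I*w^2 - 54*w - 72*I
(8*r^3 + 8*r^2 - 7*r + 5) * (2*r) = 16*r^4 + 16*r^3 - 14*r^2 + 10*r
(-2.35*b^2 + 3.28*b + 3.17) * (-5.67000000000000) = 13.3245*b^2 - 18.5976*b - 17.9739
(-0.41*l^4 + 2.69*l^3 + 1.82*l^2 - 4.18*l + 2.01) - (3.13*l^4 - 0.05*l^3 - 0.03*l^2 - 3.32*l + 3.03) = -3.54*l^4 + 2.74*l^3 + 1.85*l^2 - 0.86*l - 1.02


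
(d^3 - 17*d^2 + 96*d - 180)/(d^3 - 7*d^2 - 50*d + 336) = (d^2 - 11*d + 30)/(d^2 - d - 56)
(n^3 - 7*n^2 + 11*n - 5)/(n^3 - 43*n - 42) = (-n^3 + 7*n^2 - 11*n + 5)/(-n^3 + 43*n + 42)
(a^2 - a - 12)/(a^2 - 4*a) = (a + 3)/a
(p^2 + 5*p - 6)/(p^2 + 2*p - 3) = (p + 6)/(p + 3)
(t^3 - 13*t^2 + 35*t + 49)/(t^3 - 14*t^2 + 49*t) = (t + 1)/t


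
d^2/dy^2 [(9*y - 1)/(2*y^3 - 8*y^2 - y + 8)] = 2*((9*y - 1)*(-6*y^2 + 16*y + 1)^2 + (-54*y^2 + 144*y - 2*(3*y - 4)*(9*y - 1) + 9)*(2*y^3 - 8*y^2 - y + 8))/(2*y^3 - 8*y^2 - y + 8)^3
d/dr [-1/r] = r^(-2)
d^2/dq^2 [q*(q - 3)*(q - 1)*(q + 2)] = 12*q^2 - 12*q - 10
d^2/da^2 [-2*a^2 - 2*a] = -4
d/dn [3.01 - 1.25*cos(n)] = 1.25*sin(n)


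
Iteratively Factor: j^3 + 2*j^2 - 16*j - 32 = (j - 4)*(j^2 + 6*j + 8) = (j - 4)*(j + 2)*(j + 4)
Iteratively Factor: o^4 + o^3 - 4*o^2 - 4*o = (o)*(o^3 + o^2 - 4*o - 4) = o*(o + 2)*(o^2 - o - 2) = o*(o - 2)*(o + 2)*(o + 1)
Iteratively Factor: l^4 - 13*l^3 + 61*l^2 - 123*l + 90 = (l - 3)*(l^3 - 10*l^2 + 31*l - 30) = (l - 5)*(l - 3)*(l^2 - 5*l + 6) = (l - 5)*(l - 3)^2*(l - 2)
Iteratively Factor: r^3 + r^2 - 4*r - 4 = (r + 2)*(r^2 - r - 2) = (r - 2)*(r + 2)*(r + 1)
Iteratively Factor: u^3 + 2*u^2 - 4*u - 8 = (u - 2)*(u^2 + 4*u + 4) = (u - 2)*(u + 2)*(u + 2)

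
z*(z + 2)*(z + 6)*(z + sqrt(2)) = z^4 + sqrt(2)*z^3 + 8*z^3 + 8*sqrt(2)*z^2 + 12*z^2 + 12*sqrt(2)*z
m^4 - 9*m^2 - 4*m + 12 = (m - 3)*(m - 1)*(m + 2)^2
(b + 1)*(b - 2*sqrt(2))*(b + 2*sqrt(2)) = b^3 + b^2 - 8*b - 8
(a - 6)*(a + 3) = a^2 - 3*a - 18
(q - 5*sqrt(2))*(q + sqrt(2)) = q^2 - 4*sqrt(2)*q - 10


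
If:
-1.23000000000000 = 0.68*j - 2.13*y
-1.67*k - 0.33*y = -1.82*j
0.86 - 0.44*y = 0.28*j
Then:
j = 1.44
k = 1.37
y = 1.04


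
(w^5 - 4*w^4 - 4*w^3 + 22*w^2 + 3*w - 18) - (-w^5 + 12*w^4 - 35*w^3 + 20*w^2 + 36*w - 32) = 2*w^5 - 16*w^4 + 31*w^3 + 2*w^2 - 33*w + 14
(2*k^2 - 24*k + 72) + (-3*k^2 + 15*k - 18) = -k^2 - 9*k + 54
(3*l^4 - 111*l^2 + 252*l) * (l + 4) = 3*l^5 + 12*l^4 - 111*l^3 - 192*l^2 + 1008*l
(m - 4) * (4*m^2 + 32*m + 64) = 4*m^3 + 16*m^2 - 64*m - 256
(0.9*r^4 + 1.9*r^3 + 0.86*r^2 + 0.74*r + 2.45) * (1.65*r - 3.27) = 1.485*r^5 + 0.192*r^4 - 4.794*r^3 - 1.5912*r^2 + 1.6227*r - 8.0115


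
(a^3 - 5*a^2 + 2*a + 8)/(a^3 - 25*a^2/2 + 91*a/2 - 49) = 2*(a^2 - 3*a - 4)/(2*a^2 - 21*a + 49)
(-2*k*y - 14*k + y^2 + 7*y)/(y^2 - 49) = (-2*k + y)/(y - 7)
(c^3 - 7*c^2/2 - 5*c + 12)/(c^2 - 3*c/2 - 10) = (2*c^2 + c - 6)/(2*c + 5)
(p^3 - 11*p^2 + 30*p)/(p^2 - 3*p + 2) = p*(p^2 - 11*p + 30)/(p^2 - 3*p + 2)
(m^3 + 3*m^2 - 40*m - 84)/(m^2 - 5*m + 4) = (m^3 + 3*m^2 - 40*m - 84)/(m^2 - 5*m + 4)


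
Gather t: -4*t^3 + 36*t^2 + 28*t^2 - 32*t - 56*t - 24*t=-4*t^3 + 64*t^2 - 112*t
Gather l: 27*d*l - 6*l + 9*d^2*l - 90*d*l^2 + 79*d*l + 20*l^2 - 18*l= l^2*(20 - 90*d) + l*(9*d^2 + 106*d - 24)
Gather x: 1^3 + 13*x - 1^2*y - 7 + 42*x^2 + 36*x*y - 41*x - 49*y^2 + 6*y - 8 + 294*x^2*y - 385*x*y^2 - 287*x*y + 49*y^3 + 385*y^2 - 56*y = x^2*(294*y + 42) + x*(-385*y^2 - 251*y - 28) + 49*y^3 + 336*y^2 - 51*y - 14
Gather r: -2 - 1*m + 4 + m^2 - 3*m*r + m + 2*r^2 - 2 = m^2 - 3*m*r + 2*r^2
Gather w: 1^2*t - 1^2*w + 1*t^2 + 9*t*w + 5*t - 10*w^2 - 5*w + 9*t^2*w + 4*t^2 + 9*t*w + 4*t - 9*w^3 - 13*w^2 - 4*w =5*t^2 + 10*t - 9*w^3 - 23*w^2 + w*(9*t^2 + 18*t - 10)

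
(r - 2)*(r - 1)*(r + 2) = r^3 - r^2 - 4*r + 4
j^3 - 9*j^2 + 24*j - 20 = (j - 5)*(j - 2)^2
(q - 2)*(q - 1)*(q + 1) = q^3 - 2*q^2 - q + 2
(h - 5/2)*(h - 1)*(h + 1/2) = h^3 - 3*h^2 + 3*h/4 + 5/4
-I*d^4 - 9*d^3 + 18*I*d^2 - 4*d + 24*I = (d - 6*I)*(d - 2*I)^2*(-I*d + 1)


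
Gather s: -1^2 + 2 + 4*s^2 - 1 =4*s^2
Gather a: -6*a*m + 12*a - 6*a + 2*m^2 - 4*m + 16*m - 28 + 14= a*(6 - 6*m) + 2*m^2 + 12*m - 14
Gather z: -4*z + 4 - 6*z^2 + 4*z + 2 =6 - 6*z^2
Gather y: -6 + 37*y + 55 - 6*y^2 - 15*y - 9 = -6*y^2 + 22*y + 40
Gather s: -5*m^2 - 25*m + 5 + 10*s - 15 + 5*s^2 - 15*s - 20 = -5*m^2 - 25*m + 5*s^2 - 5*s - 30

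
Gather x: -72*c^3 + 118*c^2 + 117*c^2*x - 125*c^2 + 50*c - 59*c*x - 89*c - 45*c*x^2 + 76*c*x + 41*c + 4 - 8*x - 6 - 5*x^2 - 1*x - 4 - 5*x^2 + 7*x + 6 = -72*c^3 - 7*c^2 + 2*c + x^2*(-45*c - 10) + x*(117*c^2 + 17*c - 2)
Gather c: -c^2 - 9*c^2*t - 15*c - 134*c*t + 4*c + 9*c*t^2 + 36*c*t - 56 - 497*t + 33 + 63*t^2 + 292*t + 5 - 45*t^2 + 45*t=c^2*(-9*t - 1) + c*(9*t^2 - 98*t - 11) + 18*t^2 - 160*t - 18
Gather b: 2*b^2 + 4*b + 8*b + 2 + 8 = 2*b^2 + 12*b + 10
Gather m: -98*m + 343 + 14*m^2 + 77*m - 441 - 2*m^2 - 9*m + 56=12*m^2 - 30*m - 42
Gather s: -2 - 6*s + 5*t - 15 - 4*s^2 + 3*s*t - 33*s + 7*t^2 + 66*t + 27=-4*s^2 + s*(3*t - 39) + 7*t^2 + 71*t + 10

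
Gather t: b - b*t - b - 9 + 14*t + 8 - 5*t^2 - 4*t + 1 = -5*t^2 + t*(10 - b)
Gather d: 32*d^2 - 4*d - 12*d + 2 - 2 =32*d^2 - 16*d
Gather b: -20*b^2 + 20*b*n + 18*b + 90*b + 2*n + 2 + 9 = -20*b^2 + b*(20*n + 108) + 2*n + 11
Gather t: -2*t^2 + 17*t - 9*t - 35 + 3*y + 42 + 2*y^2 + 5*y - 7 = -2*t^2 + 8*t + 2*y^2 + 8*y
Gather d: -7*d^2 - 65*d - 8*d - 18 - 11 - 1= -7*d^2 - 73*d - 30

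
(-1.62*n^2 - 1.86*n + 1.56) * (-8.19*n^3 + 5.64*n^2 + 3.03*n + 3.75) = 13.2678*n^5 + 6.0966*n^4 - 28.1754*n^3 - 2.9124*n^2 - 2.2482*n + 5.85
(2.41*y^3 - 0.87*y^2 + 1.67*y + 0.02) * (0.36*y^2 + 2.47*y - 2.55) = 0.8676*y^5 + 5.6395*y^4 - 7.6932*y^3 + 6.3506*y^2 - 4.2091*y - 0.051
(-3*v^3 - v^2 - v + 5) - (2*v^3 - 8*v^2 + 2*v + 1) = -5*v^3 + 7*v^2 - 3*v + 4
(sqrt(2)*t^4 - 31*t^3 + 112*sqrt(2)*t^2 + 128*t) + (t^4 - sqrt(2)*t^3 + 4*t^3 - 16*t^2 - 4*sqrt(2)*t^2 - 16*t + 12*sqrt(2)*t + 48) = t^4 + sqrt(2)*t^4 - 27*t^3 - sqrt(2)*t^3 - 16*t^2 + 108*sqrt(2)*t^2 + 12*sqrt(2)*t + 112*t + 48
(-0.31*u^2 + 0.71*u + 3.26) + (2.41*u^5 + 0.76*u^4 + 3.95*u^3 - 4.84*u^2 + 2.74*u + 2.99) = 2.41*u^5 + 0.76*u^4 + 3.95*u^3 - 5.15*u^2 + 3.45*u + 6.25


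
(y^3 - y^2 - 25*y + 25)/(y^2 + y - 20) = (y^2 - 6*y + 5)/(y - 4)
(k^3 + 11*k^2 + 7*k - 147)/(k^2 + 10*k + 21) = (k^2 + 4*k - 21)/(k + 3)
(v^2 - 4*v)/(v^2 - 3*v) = (v - 4)/(v - 3)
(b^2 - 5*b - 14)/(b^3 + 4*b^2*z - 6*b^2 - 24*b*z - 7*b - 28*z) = (b + 2)/(b^2 + 4*b*z + b + 4*z)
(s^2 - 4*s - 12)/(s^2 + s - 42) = (s + 2)/(s + 7)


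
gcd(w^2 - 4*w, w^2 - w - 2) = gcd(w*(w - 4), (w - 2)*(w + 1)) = 1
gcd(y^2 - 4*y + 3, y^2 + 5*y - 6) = y - 1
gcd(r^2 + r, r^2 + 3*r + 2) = r + 1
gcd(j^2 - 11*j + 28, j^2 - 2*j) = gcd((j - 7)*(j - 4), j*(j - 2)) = 1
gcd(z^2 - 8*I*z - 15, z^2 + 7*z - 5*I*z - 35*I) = z - 5*I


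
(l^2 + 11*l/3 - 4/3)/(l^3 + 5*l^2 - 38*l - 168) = (l - 1/3)/(l^2 + l - 42)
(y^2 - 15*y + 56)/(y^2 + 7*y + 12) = (y^2 - 15*y + 56)/(y^2 + 7*y + 12)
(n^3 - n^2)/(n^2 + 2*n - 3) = n^2/(n + 3)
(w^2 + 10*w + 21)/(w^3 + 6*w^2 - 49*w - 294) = (w + 3)/(w^2 - w - 42)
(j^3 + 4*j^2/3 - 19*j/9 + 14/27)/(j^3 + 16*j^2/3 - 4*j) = (j^2 + 2*j - 7/9)/(j*(j + 6))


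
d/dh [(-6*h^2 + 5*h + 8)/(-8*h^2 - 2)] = (20*h^2 + 76*h - 5)/(2*(16*h^4 + 8*h^2 + 1))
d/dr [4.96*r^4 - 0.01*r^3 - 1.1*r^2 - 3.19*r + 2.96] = 19.84*r^3 - 0.03*r^2 - 2.2*r - 3.19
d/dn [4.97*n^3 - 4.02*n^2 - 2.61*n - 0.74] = 14.91*n^2 - 8.04*n - 2.61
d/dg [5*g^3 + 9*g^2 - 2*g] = 15*g^2 + 18*g - 2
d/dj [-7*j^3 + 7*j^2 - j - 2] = -21*j^2 + 14*j - 1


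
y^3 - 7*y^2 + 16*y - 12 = (y - 3)*(y - 2)^2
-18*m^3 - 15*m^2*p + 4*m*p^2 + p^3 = (-3*m + p)*(m + p)*(6*m + p)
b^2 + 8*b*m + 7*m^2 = (b + m)*(b + 7*m)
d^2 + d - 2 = (d - 1)*(d + 2)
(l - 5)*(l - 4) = l^2 - 9*l + 20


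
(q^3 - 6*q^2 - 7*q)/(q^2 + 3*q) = (q^2 - 6*q - 7)/(q + 3)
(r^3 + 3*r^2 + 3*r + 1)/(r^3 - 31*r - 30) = (r^2 + 2*r + 1)/(r^2 - r - 30)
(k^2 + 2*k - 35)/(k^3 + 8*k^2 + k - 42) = (k - 5)/(k^2 + k - 6)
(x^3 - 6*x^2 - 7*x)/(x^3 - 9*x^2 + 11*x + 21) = x/(x - 3)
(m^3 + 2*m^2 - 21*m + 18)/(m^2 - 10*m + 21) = (m^2 + 5*m - 6)/(m - 7)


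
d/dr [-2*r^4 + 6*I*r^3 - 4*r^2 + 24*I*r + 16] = -8*r^3 + 18*I*r^2 - 8*r + 24*I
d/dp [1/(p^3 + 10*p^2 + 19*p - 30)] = (-3*p^2 - 20*p - 19)/(p^3 + 10*p^2 + 19*p - 30)^2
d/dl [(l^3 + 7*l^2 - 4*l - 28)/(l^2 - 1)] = (l^4 + l^2 + 42*l + 4)/(l^4 - 2*l^2 + 1)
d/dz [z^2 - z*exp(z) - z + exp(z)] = -z*exp(z) + 2*z - 1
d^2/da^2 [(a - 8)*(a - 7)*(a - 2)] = 6*a - 34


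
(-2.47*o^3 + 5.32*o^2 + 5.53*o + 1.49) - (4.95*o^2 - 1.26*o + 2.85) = -2.47*o^3 + 0.37*o^2 + 6.79*o - 1.36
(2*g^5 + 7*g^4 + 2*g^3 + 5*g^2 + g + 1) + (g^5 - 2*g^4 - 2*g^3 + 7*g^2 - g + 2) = 3*g^5 + 5*g^4 + 12*g^2 + 3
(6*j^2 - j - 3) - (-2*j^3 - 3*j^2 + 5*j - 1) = 2*j^3 + 9*j^2 - 6*j - 2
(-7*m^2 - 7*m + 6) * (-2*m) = 14*m^3 + 14*m^2 - 12*m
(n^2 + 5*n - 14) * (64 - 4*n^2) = -4*n^4 - 20*n^3 + 120*n^2 + 320*n - 896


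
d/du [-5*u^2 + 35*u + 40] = 35 - 10*u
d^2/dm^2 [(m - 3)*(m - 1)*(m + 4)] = 6*m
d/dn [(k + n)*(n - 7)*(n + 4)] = 2*k*n - 3*k + 3*n^2 - 6*n - 28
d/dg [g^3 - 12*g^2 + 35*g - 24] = 3*g^2 - 24*g + 35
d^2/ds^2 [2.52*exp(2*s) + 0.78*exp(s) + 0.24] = (10.08*exp(s) + 0.78)*exp(s)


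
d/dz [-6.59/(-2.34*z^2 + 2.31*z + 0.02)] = (15.2229 - 30.8412*z)/(-2.34*z^2 + 2.31*z + 0.02)^2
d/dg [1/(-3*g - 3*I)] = 1/(3*(g + I)^2)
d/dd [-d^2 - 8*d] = -2*d - 8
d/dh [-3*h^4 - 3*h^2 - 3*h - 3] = -12*h^3 - 6*h - 3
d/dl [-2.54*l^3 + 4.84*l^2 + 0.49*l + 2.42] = -7.62*l^2 + 9.68*l + 0.49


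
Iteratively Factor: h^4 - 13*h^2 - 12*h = (h)*(h^3 - 13*h - 12) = h*(h + 1)*(h^2 - h - 12) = h*(h - 4)*(h + 1)*(h + 3)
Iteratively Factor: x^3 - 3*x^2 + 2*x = (x - 2)*(x^2 - x) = (x - 2)*(x - 1)*(x)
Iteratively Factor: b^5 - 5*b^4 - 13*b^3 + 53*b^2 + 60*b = (b + 1)*(b^4 - 6*b^3 - 7*b^2 + 60*b) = (b - 4)*(b + 1)*(b^3 - 2*b^2 - 15*b) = (b - 4)*(b + 1)*(b + 3)*(b^2 - 5*b) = (b - 5)*(b - 4)*(b + 1)*(b + 3)*(b)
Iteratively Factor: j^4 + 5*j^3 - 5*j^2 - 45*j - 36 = (j + 4)*(j^3 + j^2 - 9*j - 9) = (j - 3)*(j + 4)*(j^2 + 4*j + 3) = (j - 3)*(j + 3)*(j + 4)*(j + 1)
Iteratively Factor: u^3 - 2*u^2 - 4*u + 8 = (u - 2)*(u^2 - 4) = (u - 2)^2*(u + 2)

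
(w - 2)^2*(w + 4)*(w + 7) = w^4 + 7*w^3 - 12*w^2 - 68*w + 112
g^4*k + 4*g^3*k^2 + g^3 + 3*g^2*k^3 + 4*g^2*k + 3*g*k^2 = g*(g + k)*(g + 3*k)*(g*k + 1)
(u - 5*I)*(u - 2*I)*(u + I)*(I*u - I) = I*u^4 + 6*u^3 - I*u^3 - 6*u^2 - 3*I*u^2 + 10*u + 3*I*u - 10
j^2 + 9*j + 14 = (j + 2)*(j + 7)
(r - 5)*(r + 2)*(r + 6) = r^3 + 3*r^2 - 28*r - 60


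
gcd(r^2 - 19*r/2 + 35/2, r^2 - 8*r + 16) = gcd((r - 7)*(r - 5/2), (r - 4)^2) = 1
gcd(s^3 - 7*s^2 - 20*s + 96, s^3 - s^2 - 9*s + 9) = s - 3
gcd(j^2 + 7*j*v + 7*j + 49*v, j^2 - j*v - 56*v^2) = j + 7*v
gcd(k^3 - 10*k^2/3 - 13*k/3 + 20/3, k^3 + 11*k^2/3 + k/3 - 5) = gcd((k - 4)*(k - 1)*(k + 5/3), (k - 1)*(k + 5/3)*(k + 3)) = k^2 + 2*k/3 - 5/3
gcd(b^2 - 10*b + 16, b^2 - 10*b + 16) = b^2 - 10*b + 16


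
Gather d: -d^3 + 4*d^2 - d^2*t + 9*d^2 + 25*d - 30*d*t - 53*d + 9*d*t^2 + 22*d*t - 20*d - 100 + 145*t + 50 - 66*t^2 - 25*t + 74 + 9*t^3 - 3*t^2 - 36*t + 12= -d^3 + d^2*(13 - t) + d*(9*t^2 - 8*t - 48) + 9*t^3 - 69*t^2 + 84*t + 36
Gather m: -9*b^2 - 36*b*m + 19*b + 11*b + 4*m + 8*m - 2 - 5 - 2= -9*b^2 + 30*b + m*(12 - 36*b) - 9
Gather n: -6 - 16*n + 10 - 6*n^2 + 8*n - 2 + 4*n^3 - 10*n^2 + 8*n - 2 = 4*n^3 - 16*n^2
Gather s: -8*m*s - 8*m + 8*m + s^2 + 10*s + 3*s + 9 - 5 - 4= s^2 + s*(13 - 8*m)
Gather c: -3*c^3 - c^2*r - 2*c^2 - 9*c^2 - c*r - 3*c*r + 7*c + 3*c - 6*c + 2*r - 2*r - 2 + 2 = -3*c^3 + c^2*(-r - 11) + c*(4 - 4*r)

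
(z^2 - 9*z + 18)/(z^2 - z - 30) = (z - 3)/(z + 5)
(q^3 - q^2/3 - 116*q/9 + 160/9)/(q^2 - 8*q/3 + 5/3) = (3*q^2 + 4*q - 32)/(3*(q - 1))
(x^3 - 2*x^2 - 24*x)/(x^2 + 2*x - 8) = x*(x - 6)/(x - 2)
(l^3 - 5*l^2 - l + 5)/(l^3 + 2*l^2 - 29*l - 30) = (l - 1)/(l + 6)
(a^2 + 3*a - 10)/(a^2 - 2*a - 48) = (-a^2 - 3*a + 10)/(-a^2 + 2*a + 48)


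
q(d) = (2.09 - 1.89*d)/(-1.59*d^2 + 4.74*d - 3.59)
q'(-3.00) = -0.05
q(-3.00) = -0.24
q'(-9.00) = -0.01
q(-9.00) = -0.11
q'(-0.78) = -0.15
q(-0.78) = -0.43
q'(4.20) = -0.21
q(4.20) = 0.50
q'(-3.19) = -0.05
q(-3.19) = -0.23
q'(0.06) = -0.25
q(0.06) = -0.60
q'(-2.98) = -0.05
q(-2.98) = -0.24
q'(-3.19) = -0.05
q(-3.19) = -0.23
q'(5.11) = -0.11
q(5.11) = 0.36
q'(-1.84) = -0.08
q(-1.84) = -0.31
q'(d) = (2.09 - 1.89*d)*(3.18*d - 4.74)/(-1.59*d^2 + 4.74*d - 3.59)^2 - 1.89/(-1.59*d^2 + 4.74*d - 3.59)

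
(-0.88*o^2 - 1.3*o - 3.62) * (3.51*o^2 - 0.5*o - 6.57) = -3.0888*o^4 - 4.123*o^3 - 6.2746*o^2 + 10.351*o + 23.7834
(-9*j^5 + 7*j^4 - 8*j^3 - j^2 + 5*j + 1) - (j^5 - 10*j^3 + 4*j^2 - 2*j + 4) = -10*j^5 + 7*j^4 + 2*j^3 - 5*j^2 + 7*j - 3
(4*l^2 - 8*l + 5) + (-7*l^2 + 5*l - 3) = -3*l^2 - 3*l + 2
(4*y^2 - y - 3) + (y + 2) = 4*y^2 - 1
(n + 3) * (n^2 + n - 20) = n^3 + 4*n^2 - 17*n - 60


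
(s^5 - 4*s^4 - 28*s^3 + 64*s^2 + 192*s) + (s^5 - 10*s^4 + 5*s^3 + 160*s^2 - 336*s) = 2*s^5 - 14*s^4 - 23*s^3 + 224*s^2 - 144*s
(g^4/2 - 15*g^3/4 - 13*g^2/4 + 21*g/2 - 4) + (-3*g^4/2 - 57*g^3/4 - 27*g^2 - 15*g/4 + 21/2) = -g^4 - 18*g^3 - 121*g^2/4 + 27*g/4 + 13/2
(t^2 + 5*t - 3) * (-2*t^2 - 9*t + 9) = -2*t^4 - 19*t^3 - 30*t^2 + 72*t - 27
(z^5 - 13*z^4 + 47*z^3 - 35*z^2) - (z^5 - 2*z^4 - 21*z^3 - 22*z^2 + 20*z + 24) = -11*z^4 + 68*z^3 - 13*z^2 - 20*z - 24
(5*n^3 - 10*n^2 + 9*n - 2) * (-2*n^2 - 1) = -10*n^5 + 20*n^4 - 23*n^3 + 14*n^2 - 9*n + 2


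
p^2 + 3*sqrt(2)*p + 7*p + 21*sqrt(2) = (p + 7)*(p + 3*sqrt(2))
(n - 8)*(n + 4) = n^2 - 4*n - 32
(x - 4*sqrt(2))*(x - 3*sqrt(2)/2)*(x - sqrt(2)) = x^3 - 13*sqrt(2)*x^2/2 + 23*x - 12*sqrt(2)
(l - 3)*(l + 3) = l^2 - 9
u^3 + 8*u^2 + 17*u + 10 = (u + 1)*(u + 2)*(u + 5)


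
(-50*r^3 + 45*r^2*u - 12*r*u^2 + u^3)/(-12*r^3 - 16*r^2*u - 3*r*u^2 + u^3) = (50*r^3 - 45*r^2*u + 12*r*u^2 - u^3)/(12*r^3 + 16*r^2*u + 3*r*u^2 - u^3)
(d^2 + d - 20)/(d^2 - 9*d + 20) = (d + 5)/(d - 5)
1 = 1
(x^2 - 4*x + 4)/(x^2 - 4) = (x - 2)/(x + 2)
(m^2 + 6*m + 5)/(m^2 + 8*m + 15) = (m + 1)/(m + 3)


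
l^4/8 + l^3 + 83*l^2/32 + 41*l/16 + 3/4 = (l/4 + 1)*(l/2 + 1)*(l + 1/2)*(l + 3/2)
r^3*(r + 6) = r^4 + 6*r^3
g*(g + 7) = g^2 + 7*g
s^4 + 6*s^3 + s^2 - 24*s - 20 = (s - 2)*(s + 1)*(s + 2)*(s + 5)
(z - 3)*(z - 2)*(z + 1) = z^3 - 4*z^2 + z + 6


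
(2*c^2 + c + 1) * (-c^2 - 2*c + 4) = -2*c^4 - 5*c^3 + 5*c^2 + 2*c + 4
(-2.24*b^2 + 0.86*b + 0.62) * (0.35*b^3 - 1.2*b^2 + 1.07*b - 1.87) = -0.784*b^5 + 2.989*b^4 - 3.2118*b^3 + 4.365*b^2 - 0.9448*b - 1.1594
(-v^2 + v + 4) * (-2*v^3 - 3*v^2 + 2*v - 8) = 2*v^5 + v^4 - 13*v^3 - 2*v^2 - 32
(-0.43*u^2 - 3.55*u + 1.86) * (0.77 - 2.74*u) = 1.1782*u^3 + 9.3959*u^2 - 7.8299*u + 1.4322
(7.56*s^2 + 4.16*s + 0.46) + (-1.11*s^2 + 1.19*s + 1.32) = 6.45*s^2 + 5.35*s + 1.78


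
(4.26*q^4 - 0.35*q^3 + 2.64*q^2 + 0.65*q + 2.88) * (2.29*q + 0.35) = 9.7554*q^5 + 0.6895*q^4 + 5.9231*q^3 + 2.4125*q^2 + 6.8227*q + 1.008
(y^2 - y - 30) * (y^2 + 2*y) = y^4 + y^3 - 32*y^2 - 60*y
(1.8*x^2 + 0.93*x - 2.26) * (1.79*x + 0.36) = 3.222*x^3 + 2.3127*x^2 - 3.7106*x - 0.8136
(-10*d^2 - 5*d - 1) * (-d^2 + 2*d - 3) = 10*d^4 - 15*d^3 + 21*d^2 + 13*d + 3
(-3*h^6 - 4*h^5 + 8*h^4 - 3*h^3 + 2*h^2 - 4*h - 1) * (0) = 0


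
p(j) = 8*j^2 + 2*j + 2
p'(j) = 16*j + 2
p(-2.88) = 62.60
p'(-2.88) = -44.08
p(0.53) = 5.31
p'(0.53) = 10.48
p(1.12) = 14.28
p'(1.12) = 19.92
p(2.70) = 65.72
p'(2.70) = 45.20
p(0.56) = 5.63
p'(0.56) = 10.96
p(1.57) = 24.86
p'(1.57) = 27.12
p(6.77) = 382.20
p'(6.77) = 110.32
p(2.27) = 47.76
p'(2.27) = 38.32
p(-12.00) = 1130.00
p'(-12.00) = -190.00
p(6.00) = 302.00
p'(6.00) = 98.00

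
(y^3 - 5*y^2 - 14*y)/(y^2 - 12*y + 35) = y*(y + 2)/(y - 5)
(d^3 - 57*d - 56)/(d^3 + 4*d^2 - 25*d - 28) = (d - 8)/(d - 4)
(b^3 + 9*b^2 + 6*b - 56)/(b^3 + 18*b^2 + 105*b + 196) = (b - 2)/(b + 7)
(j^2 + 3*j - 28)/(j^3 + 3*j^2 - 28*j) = 1/j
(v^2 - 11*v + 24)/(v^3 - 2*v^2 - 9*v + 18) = (v - 8)/(v^2 + v - 6)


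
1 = 1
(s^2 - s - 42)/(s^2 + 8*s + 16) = (s^2 - s - 42)/(s^2 + 8*s + 16)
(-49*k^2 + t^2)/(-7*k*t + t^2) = (7*k + t)/t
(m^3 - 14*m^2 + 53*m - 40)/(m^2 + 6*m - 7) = (m^2 - 13*m + 40)/(m + 7)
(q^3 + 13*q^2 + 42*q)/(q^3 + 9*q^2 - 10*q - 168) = q/(q - 4)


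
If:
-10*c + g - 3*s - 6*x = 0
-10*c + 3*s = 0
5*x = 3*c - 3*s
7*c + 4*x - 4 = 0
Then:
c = 20/7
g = 232/7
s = 200/21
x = -4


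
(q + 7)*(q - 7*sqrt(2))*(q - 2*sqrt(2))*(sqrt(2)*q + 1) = sqrt(2)*q^4 - 17*q^3 + 7*sqrt(2)*q^3 - 119*q^2 + 19*sqrt(2)*q^2 + 28*q + 133*sqrt(2)*q + 196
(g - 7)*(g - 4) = g^2 - 11*g + 28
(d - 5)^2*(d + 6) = d^3 - 4*d^2 - 35*d + 150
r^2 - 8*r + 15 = (r - 5)*(r - 3)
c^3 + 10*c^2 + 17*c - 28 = (c - 1)*(c + 4)*(c + 7)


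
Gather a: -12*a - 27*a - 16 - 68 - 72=-39*a - 156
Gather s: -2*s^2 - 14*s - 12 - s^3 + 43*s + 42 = -s^3 - 2*s^2 + 29*s + 30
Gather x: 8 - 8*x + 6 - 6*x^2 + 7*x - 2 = -6*x^2 - x + 12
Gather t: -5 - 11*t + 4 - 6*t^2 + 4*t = -6*t^2 - 7*t - 1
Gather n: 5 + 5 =10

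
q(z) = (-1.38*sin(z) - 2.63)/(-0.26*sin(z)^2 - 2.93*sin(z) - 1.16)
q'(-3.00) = 10.37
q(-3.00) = 3.24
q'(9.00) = 1.05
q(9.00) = 1.33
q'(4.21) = 1.71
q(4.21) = -1.18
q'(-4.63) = 0.03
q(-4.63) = 0.92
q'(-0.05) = -5.86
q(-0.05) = 2.53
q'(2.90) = 1.78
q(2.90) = 1.58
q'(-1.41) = -0.37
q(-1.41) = -0.86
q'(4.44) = 0.68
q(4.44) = -0.92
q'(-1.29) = -0.71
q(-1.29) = -0.92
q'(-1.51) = -0.14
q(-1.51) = -0.83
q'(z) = (0.52*sin(z)*cos(z) + 2.93*cos(z))*(-1.38*sin(z) - 2.63)/(-0.26*sin(z)^2 - 2.93*sin(z) - 1.16)^2 - 1.38*cos(z)/(-0.26*sin(z)^2 - 2.93*sin(z) - 1.16) = (-1.3676*sin(z) + 0.1794*cos(2*z) - 6.2845)*cos(z)/(0.26*sin(z)^2 + 2.93*sin(z) + 1.16)^2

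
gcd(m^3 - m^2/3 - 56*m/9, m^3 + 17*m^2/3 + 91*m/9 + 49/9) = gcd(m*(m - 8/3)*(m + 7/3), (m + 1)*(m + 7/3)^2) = m + 7/3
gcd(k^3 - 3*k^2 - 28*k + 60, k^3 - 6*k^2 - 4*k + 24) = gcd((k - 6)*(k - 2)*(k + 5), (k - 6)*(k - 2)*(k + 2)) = k^2 - 8*k + 12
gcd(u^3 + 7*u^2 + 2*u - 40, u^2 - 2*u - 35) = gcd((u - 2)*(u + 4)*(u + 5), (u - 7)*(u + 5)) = u + 5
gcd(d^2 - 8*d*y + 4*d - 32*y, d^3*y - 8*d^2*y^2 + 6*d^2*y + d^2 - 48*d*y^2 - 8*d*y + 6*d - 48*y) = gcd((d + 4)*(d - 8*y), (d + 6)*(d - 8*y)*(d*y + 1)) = -d + 8*y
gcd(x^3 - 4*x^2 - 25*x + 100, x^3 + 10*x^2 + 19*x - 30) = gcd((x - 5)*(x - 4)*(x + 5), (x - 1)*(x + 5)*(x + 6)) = x + 5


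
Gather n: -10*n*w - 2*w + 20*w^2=-10*n*w + 20*w^2 - 2*w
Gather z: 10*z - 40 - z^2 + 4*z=-z^2 + 14*z - 40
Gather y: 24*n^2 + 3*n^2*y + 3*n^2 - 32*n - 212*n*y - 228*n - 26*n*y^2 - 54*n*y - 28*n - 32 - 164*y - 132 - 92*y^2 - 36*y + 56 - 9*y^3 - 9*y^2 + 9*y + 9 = 27*n^2 - 288*n - 9*y^3 + y^2*(-26*n - 101) + y*(3*n^2 - 266*n - 191) - 99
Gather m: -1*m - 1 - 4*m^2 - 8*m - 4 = -4*m^2 - 9*m - 5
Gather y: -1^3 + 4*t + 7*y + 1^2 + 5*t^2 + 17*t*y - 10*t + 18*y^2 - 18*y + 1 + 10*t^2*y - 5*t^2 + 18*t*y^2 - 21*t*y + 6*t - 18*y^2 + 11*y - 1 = 18*t*y^2 + y*(10*t^2 - 4*t)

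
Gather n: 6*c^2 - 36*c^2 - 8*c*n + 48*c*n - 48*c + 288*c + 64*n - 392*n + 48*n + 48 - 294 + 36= -30*c^2 + 240*c + n*(40*c - 280) - 210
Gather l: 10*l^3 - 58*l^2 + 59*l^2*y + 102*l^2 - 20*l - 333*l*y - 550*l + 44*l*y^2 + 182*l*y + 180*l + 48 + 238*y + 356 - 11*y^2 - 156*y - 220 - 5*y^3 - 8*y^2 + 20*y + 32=10*l^3 + l^2*(59*y + 44) + l*(44*y^2 - 151*y - 390) - 5*y^3 - 19*y^2 + 102*y + 216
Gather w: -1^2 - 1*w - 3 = -w - 4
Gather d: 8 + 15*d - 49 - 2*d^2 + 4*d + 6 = -2*d^2 + 19*d - 35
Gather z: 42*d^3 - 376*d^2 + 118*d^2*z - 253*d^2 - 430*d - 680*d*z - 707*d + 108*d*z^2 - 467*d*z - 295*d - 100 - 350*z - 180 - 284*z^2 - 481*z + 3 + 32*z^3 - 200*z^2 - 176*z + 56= 42*d^3 - 629*d^2 - 1432*d + 32*z^3 + z^2*(108*d - 484) + z*(118*d^2 - 1147*d - 1007) - 221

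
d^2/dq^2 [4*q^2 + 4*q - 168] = 8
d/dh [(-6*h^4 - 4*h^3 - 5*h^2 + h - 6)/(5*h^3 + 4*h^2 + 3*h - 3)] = (-30*h^6 - 48*h^5 - 45*h^4 + 38*h^3 + 107*h^2 + 78*h + 15)/(25*h^6 + 40*h^5 + 46*h^4 - 6*h^3 - 15*h^2 - 18*h + 9)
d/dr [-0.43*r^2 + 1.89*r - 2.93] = 1.89 - 0.86*r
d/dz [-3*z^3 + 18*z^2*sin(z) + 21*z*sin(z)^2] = 18*z^2*cos(z) - 9*z^2 + 36*z*sin(z) + 21*z*sin(2*z) + 21*sin(z)^2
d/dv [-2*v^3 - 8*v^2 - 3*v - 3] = -6*v^2 - 16*v - 3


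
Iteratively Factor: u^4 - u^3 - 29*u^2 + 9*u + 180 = (u + 4)*(u^3 - 5*u^2 - 9*u + 45) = (u - 5)*(u + 4)*(u^2 - 9) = (u - 5)*(u - 3)*(u + 4)*(u + 3)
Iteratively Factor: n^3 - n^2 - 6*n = (n + 2)*(n^2 - 3*n) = (n - 3)*(n + 2)*(n)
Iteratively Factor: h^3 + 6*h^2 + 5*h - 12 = (h - 1)*(h^2 + 7*h + 12) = (h - 1)*(h + 4)*(h + 3)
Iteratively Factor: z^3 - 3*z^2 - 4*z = (z - 4)*(z^2 + z) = (z - 4)*(z + 1)*(z)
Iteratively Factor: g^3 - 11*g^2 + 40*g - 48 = (g - 4)*(g^2 - 7*g + 12) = (g - 4)*(g - 3)*(g - 4)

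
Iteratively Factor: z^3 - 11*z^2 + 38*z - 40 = (z - 2)*(z^2 - 9*z + 20) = (z - 4)*(z - 2)*(z - 5)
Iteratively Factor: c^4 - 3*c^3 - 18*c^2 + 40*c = (c + 4)*(c^3 - 7*c^2 + 10*c) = c*(c + 4)*(c^2 - 7*c + 10) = c*(c - 5)*(c + 4)*(c - 2)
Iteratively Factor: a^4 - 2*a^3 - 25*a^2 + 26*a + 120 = (a - 5)*(a^3 + 3*a^2 - 10*a - 24) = (a - 5)*(a + 4)*(a^2 - a - 6) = (a - 5)*(a + 2)*(a + 4)*(a - 3)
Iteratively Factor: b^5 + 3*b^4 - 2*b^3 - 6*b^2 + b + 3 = (b + 1)*(b^4 + 2*b^3 - 4*b^2 - 2*b + 3) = (b - 1)*(b + 1)*(b^3 + 3*b^2 - b - 3) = (b - 1)*(b + 1)*(b + 3)*(b^2 - 1) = (b - 1)*(b + 1)^2*(b + 3)*(b - 1)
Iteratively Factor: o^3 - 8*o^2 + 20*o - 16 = (o - 2)*(o^2 - 6*o + 8) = (o - 2)^2*(o - 4)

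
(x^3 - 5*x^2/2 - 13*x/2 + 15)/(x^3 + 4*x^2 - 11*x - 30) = (x^2 + x/2 - 5)/(x^2 + 7*x + 10)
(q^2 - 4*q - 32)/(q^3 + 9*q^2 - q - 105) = (q^2 - 4*q - 32)/(q^3 + 9*q^2 - q - 105)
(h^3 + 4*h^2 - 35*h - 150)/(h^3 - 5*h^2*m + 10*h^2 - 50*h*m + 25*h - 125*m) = (h - 6)/(h - 5*m)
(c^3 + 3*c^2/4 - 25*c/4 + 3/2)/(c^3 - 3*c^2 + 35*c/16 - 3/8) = 4*(c + 3)/(4*c - 3)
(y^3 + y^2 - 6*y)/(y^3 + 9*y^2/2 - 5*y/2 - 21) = 2*y/(2*y + 7)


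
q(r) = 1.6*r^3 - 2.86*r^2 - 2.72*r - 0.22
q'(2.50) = 12.98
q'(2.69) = 16.63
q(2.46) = -0.40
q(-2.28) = -27.85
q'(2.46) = 12.26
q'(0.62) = -4.42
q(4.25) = 59.39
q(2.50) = 0.10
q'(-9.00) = 437.56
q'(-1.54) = 17.47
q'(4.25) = 59.67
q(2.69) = 2.91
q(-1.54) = -8.66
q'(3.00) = 23.32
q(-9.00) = -1373.80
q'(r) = 4.8*r^2 - 5.72*r - 2.72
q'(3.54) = 37.18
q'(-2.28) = 35.27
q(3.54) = 25.29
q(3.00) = 9.08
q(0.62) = -2.62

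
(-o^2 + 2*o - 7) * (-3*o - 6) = 3*o^3 + 9*o + 42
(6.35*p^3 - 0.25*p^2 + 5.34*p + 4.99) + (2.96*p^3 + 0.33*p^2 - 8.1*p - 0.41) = 9.31*p^3 + 0.08*p^2 - 2.76*p + 4.58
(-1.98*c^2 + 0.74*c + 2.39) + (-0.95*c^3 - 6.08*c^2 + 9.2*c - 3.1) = -0.95*c^3 - 8.06*c^2 + 9.94*c - 0.71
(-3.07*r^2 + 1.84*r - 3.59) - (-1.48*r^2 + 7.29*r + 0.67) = -1.59*r^2 - 5.45*r - 4.26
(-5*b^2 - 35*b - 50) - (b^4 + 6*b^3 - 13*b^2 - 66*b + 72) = -b^4 - 6*b^3 + 8*b^2 + 31*b - 122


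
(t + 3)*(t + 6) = t^2 + 9*t + 18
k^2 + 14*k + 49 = (k + 7)^2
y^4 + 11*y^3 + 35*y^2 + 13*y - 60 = (y - 1)*(y + 3)*(y + 4)*(y + 5)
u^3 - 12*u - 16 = (u - 4)*(u + 2)^2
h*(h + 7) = h^2 + 7*h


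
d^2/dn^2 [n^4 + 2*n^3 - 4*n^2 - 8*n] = 12*n^2 + 12*n - 8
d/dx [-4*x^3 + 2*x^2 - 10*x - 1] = -12*x^2 + 4*x - 10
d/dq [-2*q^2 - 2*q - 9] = -4*q - 2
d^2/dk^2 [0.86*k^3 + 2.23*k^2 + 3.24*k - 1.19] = 5.16*k + 4.46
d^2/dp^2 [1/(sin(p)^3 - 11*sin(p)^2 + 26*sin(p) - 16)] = (-9*sin(p)^5 + 112*sin(p)^4 - 412*sin(p)^3 + 126*sin(p)^2 + 1036*sin(p) - 1000)/((sin(p) - 8)^3*(sin(p) - 2)^3*(sin(p) - 1)^2)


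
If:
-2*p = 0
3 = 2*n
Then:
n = 3/2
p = 0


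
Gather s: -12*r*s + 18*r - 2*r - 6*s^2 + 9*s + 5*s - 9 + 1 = 16*r - 6*s^2 + s*(14 - 12*r) - 8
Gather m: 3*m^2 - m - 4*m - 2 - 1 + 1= 3*m^2 - 5*m - 2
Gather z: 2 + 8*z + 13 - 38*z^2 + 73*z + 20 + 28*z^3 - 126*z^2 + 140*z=28*z^3 - 164*z^2 + 221*z + 35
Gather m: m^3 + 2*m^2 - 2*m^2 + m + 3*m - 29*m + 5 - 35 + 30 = m^3 - 25*m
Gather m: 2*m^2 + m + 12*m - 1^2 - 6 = 2*m^2 + 13*m - 7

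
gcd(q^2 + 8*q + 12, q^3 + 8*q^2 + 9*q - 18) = q + 6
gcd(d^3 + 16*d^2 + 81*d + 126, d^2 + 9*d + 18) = d^2 + 9*d + 18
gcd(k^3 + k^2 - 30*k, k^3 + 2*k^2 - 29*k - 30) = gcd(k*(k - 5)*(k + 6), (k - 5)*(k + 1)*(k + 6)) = k^2 + k - 30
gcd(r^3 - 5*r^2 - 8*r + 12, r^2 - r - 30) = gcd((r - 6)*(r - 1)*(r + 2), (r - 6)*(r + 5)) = r - 6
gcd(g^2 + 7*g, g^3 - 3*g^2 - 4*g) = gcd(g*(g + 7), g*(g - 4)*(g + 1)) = g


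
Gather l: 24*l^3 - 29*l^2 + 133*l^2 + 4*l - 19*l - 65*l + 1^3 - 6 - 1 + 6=24*l^3 + 104*l^2 - 80*l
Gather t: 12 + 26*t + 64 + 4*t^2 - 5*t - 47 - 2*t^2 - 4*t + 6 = 2*t^2 + 17*t + 35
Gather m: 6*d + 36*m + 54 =6*d + 36*m + 54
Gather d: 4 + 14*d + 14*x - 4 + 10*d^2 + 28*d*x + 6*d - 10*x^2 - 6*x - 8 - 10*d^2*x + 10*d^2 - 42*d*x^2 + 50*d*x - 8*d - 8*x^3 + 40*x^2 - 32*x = d^2*(20 - 10*x) + d*(-42*x^2 + 78*x + 12) - 8*x^3 + 30*x^2 - 24*x - 8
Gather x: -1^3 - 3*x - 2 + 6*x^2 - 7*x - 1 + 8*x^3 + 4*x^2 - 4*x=8*x^3 + 10*x^2 - 14*x - 4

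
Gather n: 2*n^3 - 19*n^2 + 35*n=2*n^3 - 19*n^2 + 35*n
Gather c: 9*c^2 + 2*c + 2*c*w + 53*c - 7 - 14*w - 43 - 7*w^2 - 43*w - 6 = 9*c^2 + c*(2*w + 55) - 7*w^2 - 57*w - 56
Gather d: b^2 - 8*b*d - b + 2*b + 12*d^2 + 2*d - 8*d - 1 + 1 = b^2 + b + 12*d^2 + d*(-8*b - 6)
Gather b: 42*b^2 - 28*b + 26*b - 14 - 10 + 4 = 42*b^2 - 2*b - 20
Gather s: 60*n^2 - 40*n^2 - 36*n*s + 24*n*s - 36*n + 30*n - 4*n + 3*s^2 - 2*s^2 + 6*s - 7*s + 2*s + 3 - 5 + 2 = 20*n^2 - 10*n + s^2 + s*(1 - 12*n)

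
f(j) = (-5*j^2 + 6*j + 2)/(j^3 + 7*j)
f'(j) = (6 - 10*j)/(j^3 + 7*j) + (-3*j^2 - 7)*(-5*j^2 + 6*j + 2)/(j^3 + 7*j)^2 = (5*j^4 - 12*j^3 - 41*j^2 - 14)/(j^2*(j^4 + 14*j^2 + 49))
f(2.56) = -0.44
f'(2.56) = -0.22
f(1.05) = 0.33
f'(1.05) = -0.93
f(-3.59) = 1.18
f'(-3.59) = 0.17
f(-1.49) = 1.31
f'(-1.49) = -0.22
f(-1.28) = 1.25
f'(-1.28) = -0.35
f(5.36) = -0.57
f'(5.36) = 0.03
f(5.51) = -0.57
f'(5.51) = 0.03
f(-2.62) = 1.32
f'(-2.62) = 0.12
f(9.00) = -0.44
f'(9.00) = 0.03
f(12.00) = -0.36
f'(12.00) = 0.02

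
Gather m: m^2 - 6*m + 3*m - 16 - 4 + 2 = m^2 - 3*m - 18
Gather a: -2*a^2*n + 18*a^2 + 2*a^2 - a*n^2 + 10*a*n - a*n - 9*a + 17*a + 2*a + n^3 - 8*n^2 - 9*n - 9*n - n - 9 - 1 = a^2*(20 - 2*n) + a*(-n^2 + 9*n + 10) + n^3 - 8*n^2 - 19*n - 10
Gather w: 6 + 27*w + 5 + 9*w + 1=36*w + 12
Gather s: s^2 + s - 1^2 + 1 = s^2 + s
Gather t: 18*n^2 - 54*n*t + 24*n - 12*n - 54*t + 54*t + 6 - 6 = 18*n^2 - 54*n*t + 12*n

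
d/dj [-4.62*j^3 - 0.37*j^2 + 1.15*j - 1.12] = -13.86*j^2 - 0.74*j + 1.15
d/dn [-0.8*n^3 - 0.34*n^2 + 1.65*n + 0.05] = -2.4*n^2 - 0.68*n + 1.65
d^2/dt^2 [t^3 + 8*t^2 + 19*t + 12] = 6*t + 16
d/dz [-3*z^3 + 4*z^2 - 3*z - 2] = -9*z^2 + 8*z - 3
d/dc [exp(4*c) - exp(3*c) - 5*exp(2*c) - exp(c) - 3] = (4*exp(3*c) - 3*exp(2*c) - 10*exp(c) - 1)*exp(c)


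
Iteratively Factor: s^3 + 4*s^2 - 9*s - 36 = (s + 4)*(s^2 - 9) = (s - 3)*(s + 4)*(s + 3)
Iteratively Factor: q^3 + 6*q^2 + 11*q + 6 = (q + 1)*(q^2 + 5*q + 6) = (q + 1)*(q + 3)*(q + 2)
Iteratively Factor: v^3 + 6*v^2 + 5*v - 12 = (v + 3)*(v^2 + 3*v - 4) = (v - 1)*(v + 3)*(v + 4)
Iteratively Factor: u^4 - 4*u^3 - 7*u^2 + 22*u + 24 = (u - 3)*(u^3 - u^2 - 10*u - 8) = (u - 3)*(u + 1)*(u^2 - 2*u - 8) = (u - 3)*(u + 1)*(u + 2)*(u - 4)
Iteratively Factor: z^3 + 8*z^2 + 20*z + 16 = (z + 2)*(z^2 + 6*z + 8) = (z + 2)^2*(z + 4)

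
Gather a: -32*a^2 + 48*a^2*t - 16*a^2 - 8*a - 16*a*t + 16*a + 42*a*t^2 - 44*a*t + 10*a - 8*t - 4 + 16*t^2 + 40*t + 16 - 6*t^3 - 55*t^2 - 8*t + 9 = a^2*(48*t - 48) + a*(42*t^2 - 60*t + 18) - 6*t^3 - 39*t^2 + 24*t + 21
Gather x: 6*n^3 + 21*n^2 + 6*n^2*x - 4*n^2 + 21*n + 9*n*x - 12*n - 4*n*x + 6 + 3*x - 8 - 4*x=6*n^3 + 17*n^2 + 9*n + x*(6*n^2 + 5*n - 1) - 2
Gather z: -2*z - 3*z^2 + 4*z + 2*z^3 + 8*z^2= 2*z^3 + 5*z^2 + 2*z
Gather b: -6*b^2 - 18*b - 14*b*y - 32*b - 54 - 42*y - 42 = -6*b^2 + b*(-14*y - 50) - 42*y - 96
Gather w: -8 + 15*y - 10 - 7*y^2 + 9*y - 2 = -7*y^2 + 24*y - 20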